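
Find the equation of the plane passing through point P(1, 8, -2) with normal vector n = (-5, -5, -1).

The plane through P with normal n = (a, b, c) satisfies n·(r - P) = 0,
i.e. ax + by + cz = a·x₀ + b·y₀ + c·z₀.
d = (-5)·1 + (-5)·8 + (-1)·(-2)
  = -5 - 40 + 2
  = -43
Equation: -5x - 5y - z = -43

-5x - 5y - z = -43


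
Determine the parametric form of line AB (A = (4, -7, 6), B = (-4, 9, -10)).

Direction vector d = B - A = (-4 - 4, 9 + 7, -10 - 6) = (-8, 16, -16)
Parametric form r = A + t·d:
x = 4 - 8t, y = -7 + 16t, z = 6 - 16t

x = 4 - 8t, y = -7 + 16t, z = 6 - 16t


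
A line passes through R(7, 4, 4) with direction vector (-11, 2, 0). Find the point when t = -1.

P(t) = R + t·d
  = (7 + (-11)·(-1), 4 + 2·(-1), 4 + 0·(-1))
  = (7 + 11, 4 - 2, 4 + 0)
  = (18, 2, 4)

(18, 2, 4)


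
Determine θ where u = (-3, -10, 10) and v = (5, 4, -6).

u·v = (-3)·5 + (-10)·4 + 10·(-6) = -15 - 40 - 60 = -115
|u| = √((-3)² + (-10)² + 10²) = √209 ≈ 14.46
|v| = √(5² + 4² + (-6)²) = √77 ≈ 8.775
cos θ = (u·v)/(|u||v|) = -115/(14.46·8.775) ≈ -0.9065
θ = arccos(-0.9065) ≈ 155°

155°


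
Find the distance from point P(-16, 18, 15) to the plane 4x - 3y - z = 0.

distance = |a·x₀ + b·y₀ + c·z₀ - d| / √(a² + b² + c²)
  = |4·(-16) + (-3)·18 + (-1)·15 - 0| / √(4² + (-3)² + (-1)²)
  = |-64 - 54 - 15 + 0| / √(16 + 9 + 1)
  = |-133| / √26
  = 133 / 5.099
  ≈ 26.08

26.08


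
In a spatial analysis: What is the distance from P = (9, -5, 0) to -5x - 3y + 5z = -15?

distance = |a·x₀ + b·y₀ + c·z₀ - d| / √(a² + b² + c²)
  = |(-5)·9 + (-3)·(-5) + 5·0 - (-15)| / √((-5)² + (-3)² + 5²)
  = |-45 + 15 + 0 + 15| / √(25 + 9 + 25)
  = |-15| / √59
  = 15 / 7.681
  ≈ 1.953

1.953


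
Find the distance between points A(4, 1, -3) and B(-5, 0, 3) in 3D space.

d = √[(x₂-x₁)² + (y₂-y₁)² + (z₂-z₁)²]
  = √[(-9)² + (-1)² + 6²]
  = √[81 + 1 + 36]
  = √118
  ≈ 10.86

10.86


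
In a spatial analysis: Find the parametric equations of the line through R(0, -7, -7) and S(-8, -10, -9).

Direction vector d = S - R = (-8 + 0, -10 + 7, -9 + 7) = (-8, -3, -2)
Parametric form r = R + t·d:
x = 0 - 8t, y = -7 - 3t, z = -7 - 2t

x = 0 - 8t, y = -7 - 3t, z = -7 - 2t


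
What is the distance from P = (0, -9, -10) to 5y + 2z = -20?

distance = |a·x₀ + b·y₀ + c·z₀ - d| / √(a² + b² + c²)
  = |0·0 + 5·(-9) + 2·(-10) - (-20)| / √(0² + 5² + 2²)
  = |0 - 45 - 20 + 20| / √(0 + 25 + 4)
  = |-45| / √29
  = 45 / 5.385
  ≈ 8.356

8.356


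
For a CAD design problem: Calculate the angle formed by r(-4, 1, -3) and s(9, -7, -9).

r·s = (-4)·9 + 1·(-7) + (-3)·(-9) = -36 - 7 + 27 = -16
|r| = √((-4)² + 1² + (-3)²) = √26 ≈ 5.099
|s| = √(9² + (-7)² + (-9)²) = √211 ≈ 14.53
cos θ = (r·s)/(|r||s|) = -16/(5.099·14.53) ≈ -0.216
θ = arccos(-0.216) ≈ 102.5°

102.5°


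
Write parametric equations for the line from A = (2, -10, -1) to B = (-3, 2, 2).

Direction vector d = B - A = (-3 - 2, 2 + 10, 2 + 1) = (-5, 12, 3)
Parametric form r = A + t·d:
x = 2 - 5t, y = -10 + 12t, z = -1 + 3t

x = 2 - 5t, y = -10 + 12t, z = -1 + 3t


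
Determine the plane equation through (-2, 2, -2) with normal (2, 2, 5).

The plane through P with normal n = (a, b, c) satisfies n·(r - P) = 0,
i.e. ax + by + cz = a·x₀ + b·y₀ + c·z₀.
d = 2·(-2) + 2·2 + 5·(-2)
  = -4 + 4 - 10
  = -10
Equation: 2x + 2y + 5z = -10

2x + 2y + 5z = -10


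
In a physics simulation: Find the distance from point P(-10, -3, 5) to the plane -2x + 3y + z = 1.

distance = |a·x₀ + b·y₀ + c·z₀ - d| / √(a² + b² + c²)
  = |(-2)·(-10) + 3·(-3) + 1·5 - 1| / √((-2)² + 3² + 1²)
  = |20 - 9 + 5 - 1| / √(4 + 9 + 1)
  = |15| / √14
  = 15 / 3.742
  ≈ 4.009

4.009


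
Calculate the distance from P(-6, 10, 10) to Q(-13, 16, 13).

d = √[(x₂-x₁)² + (y₂-y₁)² + (z₂-z₁)²]
  = √[(-7)² + 6² + 3²]
  = √[49 + 36 + 9]
  = √94
  ≈ 9.695

9.695


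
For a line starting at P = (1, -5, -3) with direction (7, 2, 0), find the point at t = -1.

P(t) = P + t·d
  = (1 + 7·(-1), -5 + 2·(-1), -3 + 0·(-1))
  = (1 - 7, -5 - 2, -3 + 0)
  = (-6, -7, -3)

(-6, -7, -3)


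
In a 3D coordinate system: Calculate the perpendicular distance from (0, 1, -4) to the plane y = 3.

distance = |a·x₀ + b·y₀ + c·z₀ - d| / √(a² + b² + c²)
  = |0·0 + 1·1 + 0·(-4) - 3| / √(0² + 1² + 0²)
  = |0 + 1 + 0 - 3| / √(0 + 1 + 0)
  = |-2| / √1
  = 2 / 1
  ≈ 2

2


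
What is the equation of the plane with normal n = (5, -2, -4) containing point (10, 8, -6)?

The plane through P with normal n = (a, b, c) satisfies n·(r - P) = 0,
i.e. ax + by + cz = a·x₀ + b·y₀ + c·z₀.
d = 5·10 + (-2)·8 + (-4)·(-6)
  = 50 - 16 + 24
  = 58
Equation: 5x - 2y - 4z = 58

5x - 2y - 4z = 58


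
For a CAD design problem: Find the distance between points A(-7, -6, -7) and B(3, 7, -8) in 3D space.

d = √[(x₂-x₁)² + (y₂-y₁)² + (z₂-z₁)²]
  = √[10² + 13² + (-1)²]
  = √[100 + 169 + 1]
  = √270
  ≈ 16.43

16.43


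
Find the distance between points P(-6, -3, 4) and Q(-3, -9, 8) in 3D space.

d = √[(x₂-x₁)² + (y₂-y₁)² + (z₂-z₁)²]
  = √[3² + (-6)² + 4²]
  = √[9 + 36 + 16]
  = √61
  ≈ 7.81

7.81


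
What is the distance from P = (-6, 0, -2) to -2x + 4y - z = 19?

distance = |a·x₀ + b·y₀ + c·z₀ - d| / √(a² + b² + c²)
  = |(-2)·(-6) + 4·0 + (-1)·(-2) - 19| / √((-2)² + 4² + (-1)²)
  = |12 + 0 + 2 - 19| / √(4 + 16 + 1)
  = |-5| / √21
  = 5 / 4.583
  ≈ 1.091

1.091


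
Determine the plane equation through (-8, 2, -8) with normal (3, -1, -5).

The plane through P with normal n = (a, b, c) satisfies n·(r - P) = 0,
i.e. ax + by + cz = a·x₀ + b·y₀ + c·z₀.
d = 3·(-8) + (-1)·2 + (-5)·(-8)
  = -24 - 2 + 40
  = 14
Equation: 3x - y - 5z = 14

3x - y - 5z = 14


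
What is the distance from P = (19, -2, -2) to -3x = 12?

distance = |a·x₀ + b·y₀ + c·z₀ - d| / √(a² + b² + c²)
  = |(-3)·19 + 0·(-2) + 0·(-2) - 12| / √((-3)² + 0² + 0²)
  = |-57 + 0 + 0 - 12| / √(9 + 0 + 0)
  = |-69| / √9
  = 69 / 3
  ≈ 23

23


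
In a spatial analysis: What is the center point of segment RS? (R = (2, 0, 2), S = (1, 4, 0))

M = ((x₁+x₂)/2, (y₁+y₂)/2, (z₁+z₂)/2)
  = ((2 + 1)/2, (0 + 4)/2, (2 + 0)/2)
  = (3/2, 4/2, 2/2)
  = (1.5, 2, 1)

(1.5, 2, 1)


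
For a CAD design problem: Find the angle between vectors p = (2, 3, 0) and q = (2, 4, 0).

p·q = 2·2 + 3·4 + 0·0 = 4 + 12 + 0 = 16
|p| = √(2² + 3² + 0²) = √13 ≈ 3.606
|q| = √(2² + 4² + 0²) = √20 ≈ 4.472
cos θ = (p·q)/(|p||q|) = 16/(3.606·4.472) ≈ 0.9923
θ = arccos(0.9923) ≈ 7.125°

7.125°


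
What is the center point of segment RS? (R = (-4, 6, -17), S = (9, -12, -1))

M = ((x₁+x₂)/2, (y₁+y₂)/2, (z₁+z₂)/2)
  = ((-4 + 9)/2, (6 - 12)/2, (-17 - 1)/2)
  = (5/2, -6/2, -18/2)
  = (2.5, -3, -9)

(2.5, -3, -9)


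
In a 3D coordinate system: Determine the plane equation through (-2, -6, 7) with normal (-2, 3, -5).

The plane through P with normal n = (a, b, c) satisfies n·(r - P) = 0,
i.e. ax + by + cz = a·x₀ + b·y₀ + c·z₀.
d = (-2)·(-2) + 3·(-6) + (-5)·7
  = 4 - 18 - 35
  = -49
Equation: -2x + 3y - 5z = -49

-2x + 3y - 5z = -49


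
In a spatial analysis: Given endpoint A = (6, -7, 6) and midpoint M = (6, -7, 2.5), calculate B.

B = 2M - A
  = (2·6 - 6, 2·(-7) - (-7), 2·2.5 - 6)
  = (12 - 6, -14 + 7, 5 - 6)
  = (6, -7, -1)

(6, -7, -1)


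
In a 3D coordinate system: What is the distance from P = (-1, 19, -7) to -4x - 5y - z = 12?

distance = |a·x₀ + b·y₀ + c·z₀ - d| / √(a² + b² + c²)
  = |(-4)·(-1) + (-5)·19 + (-1)·(-7) - 12| / √((-4)² + (-5)² + (-1)²)
  = |4 - 95 + 7 - 12| / √(16 + 25 + 1)
  = |-96| / √42
  = 96 / 6.481
  ≈ 14.81

14.81


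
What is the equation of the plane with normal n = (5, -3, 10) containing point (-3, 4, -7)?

The plane through P with normal n = (a, b, c) satisfies n·(r - P) = 0,
i.e. ax + by + cz = a·x₀ + b·y₀ + c·z₀.
d = 5·(-3) + (-3)·4 + 10·(-7)
  = -15 - 12 - 70
  = -97
Equation: 5x - 3y + 10z = -97

5x - 3y + 10z = -97


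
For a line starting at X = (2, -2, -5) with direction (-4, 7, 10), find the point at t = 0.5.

P(t) = X + t·d
  = (2 + (-4)·0.5, -2 + 7·0.5, -5 + 10·0.5)
  = (2 - 2, -2 + 3.5, -5 + 5)
  = (0, 1.5, 0)

(0, 1.5, 0)


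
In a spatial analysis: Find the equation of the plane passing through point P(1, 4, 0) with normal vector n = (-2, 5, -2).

The plane through P with normal n = (a, b, c) satisfies n·(r - P) = 0,
i.e. ax + by + cz = a·x₀ + b·y₀ + c·z₀.
d = (-2)·1 + 5·4 + (-2)·0
  = -2 + 20 + 0
  = 18
Equation: -2x + 5y - 2z = 18

-2x + 5y - 2z = 18


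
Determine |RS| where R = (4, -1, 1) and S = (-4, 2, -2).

d = √[(x₂-x₁)² + (y₂-y₁)² + (z₂-z₁)²]
  = √[(-8)² + 3² + (-3)²]
  = √[64 + 9 + 9]
  = √82
  ≈ 9.055

9.055


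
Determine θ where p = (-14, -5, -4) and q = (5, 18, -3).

p·q = (-14)·5 + (-5)·18 + (-4)·(-3) = -70 - 90 + 12 = -148
|p| = √((-14)² + (-5)² + (-4)²) = √237 ≈ 15.39
|q| = √(5² + 18² + (-3)²) = √358 ≈ 18.92
cos θ = (p·q)/(|p||q|) = -148/(15.39·18.92) ≈ -0.5081
θ = arccos(-0.5081) ≈ 120.5°

120.5°


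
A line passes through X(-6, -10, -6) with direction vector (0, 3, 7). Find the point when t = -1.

P(t) = X + t·d
  = (-6 + 0·(-1), -10 + 3·(-1), -6 + 7·(-1))
  = (-6 + 0, -10 - 3, -6 - 7)
  = (-6, -13, -13)

(-6, -13, -13)


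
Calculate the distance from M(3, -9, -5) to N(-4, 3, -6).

d = √[(x₂-x₁)² + (y₂-y₁)² + (z₂-z₁)²]
  = √[(-7)² + 12² + (-1)²]
  = √[49 + 144 + 1]
  = √194
  ≈ 13.93

13.93


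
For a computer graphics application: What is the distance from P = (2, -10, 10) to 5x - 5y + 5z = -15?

distance = |a·x₀ + b·y₀ + c·z₀ - d| / √(a² + b² + c²)
  = |5·2 + (-5)·(-10) + 5·10 - (-15)| / √(5² + (-5)² + 5²)
  = |10 + 50 + 50 + 15| / √(25 + 25 + 25)
  = |125| / √75
  = 125 / 8.66
  ≈ 14.43

14.43


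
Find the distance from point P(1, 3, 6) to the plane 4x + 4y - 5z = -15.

distance = |a·x₀ + b·y₀ + c·z₀ - d| / √(a² + b² + c²)
  = |4·1 + 4·3 + (-5)·6 - (-15)| / √(4² + 4² + (-5)²)
  = |4 + 12 - 30 + 15| / √(16 + 16 + 25)
  = |1| / √57
  = 1 / 7.55
  ≈ 0.1325

0.1325


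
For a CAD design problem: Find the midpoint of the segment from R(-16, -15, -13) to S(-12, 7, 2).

M = ((x₁+x₂)/2, (y₁+y₂)/2, (z₁+z₂)/2)
  = ((-16 - 12)/2, (-15 + 7)/2, (-13 + 2)/2)
  = (-28/2, -8/2, -11/2)
  = (-14, -4, -5.5)

(-14, -4, -5.5)


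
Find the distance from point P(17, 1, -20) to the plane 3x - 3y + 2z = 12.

distance = |a·x₀ + b·y₀ + c·z₀ - d| / √(a² + b² + c²)
  = |3·17 + (-3)·1 + 2·(-20) - 12| / √(3² + (-3)² + 2²)
  = |51 - 3 - 40 - 12| / √(9 + 9 + 4)
  = |-4| / √22
  = 4 / 4.69
  ≈ 0.8528

0.8528


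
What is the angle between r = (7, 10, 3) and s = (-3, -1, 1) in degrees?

r·s = 7·(-3) + 10·(-1) + 3·1 = -21 - 10 + 3 = -28
|r| = √(7² + 10² + 3²) = √158 ≈ 12.57
|s| = √((-3)² + (-1)² + 1²) = √11 ≈ 3.317
cos θ = (r·s)/(|r||s|) = -28/(12.57·3.317) ≈ -0.6716
θ = arccos(-0.6716) ≈ 132.2°

132.2°


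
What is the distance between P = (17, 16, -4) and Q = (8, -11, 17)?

d = √[(x₂-x₁)² + (y₂-y₁)² + (z₂-z₁)²]
  = √[(-9)² + (-27)² + 21²]
  = √[81 + 729 + 441]
  = √1251
  ≈ 35.37

35.37


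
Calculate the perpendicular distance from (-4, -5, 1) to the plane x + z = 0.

distance = |a·x₀ + b·y₀ + c·z₀ - d| / √(a² + b² + c²)
  = |1·(-4) + 0·(-5) + 1·1 - 0| / √(1² + 0² + 1²)
  = |-4 + 0 + 1 + 0| / √(1 + 0 + 1)
  = |-3| / √2
  = 3 / 1.414
  ≈ 2.121

2.121


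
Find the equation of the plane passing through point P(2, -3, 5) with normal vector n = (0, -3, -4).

The plane through P with normal n = (a, b, c) satisfies n·(r - P) = 0,
i.e. ax + by + cz = a·x₀ + b·y₀ + c·z₀.
d = 0·2 + (-3)·(-3) + (-4)·5
  = 0 + 9 - 20
  = -11
Equation: -3y - 4z = -11

-3y - 4z = -11


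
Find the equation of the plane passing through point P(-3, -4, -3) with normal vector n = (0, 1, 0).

The plane through P with normal n = (a, b, c) satisfies n·(r - P) = 0,
i.e. ax + by + cz = a·x₀ + b·y₀ + c·z₀.
d = 0·(-3) + 1·(-4) + 0·(-3)
  = 0 - 4 + 0
  = -4
Equation: y = -4

y = -4


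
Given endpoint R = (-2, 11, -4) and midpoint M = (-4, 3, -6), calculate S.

S = 2M - R
  = (2·(-4) - (-2), 2·3 - 11, 2·(-6) - (-4))
  = (-8 + 2, 6 - 11, -12 + 4)
  = (-6, -5, -8)

(-6, -5, -8)


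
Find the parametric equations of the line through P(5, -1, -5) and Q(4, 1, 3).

Direction vector d = Q - P = (4 - 5, 1 + 1, 3 + 5) = (-1, 2, 8)
Parametric form r = P + t·d:
x = 5 - t, y = -1 + 2t, z = -5 + 8t

x = 5 - t, y = -1 + 2t, z = -5 + 8t


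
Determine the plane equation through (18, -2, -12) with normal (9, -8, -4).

The plane through P with normal n = (a, b, c) satisfies n·(r - P) = 0,
i.e. ax + by + cz = a·x₀ + b·y₀ + c·z₀.
d = 9·18 + (-8)·(-2) + (-4)·(-12)
  = 162 + 16 + 48
  = 226
Equation: 9x - 8y - 4z = 226

9x - 8y - 4z = 226


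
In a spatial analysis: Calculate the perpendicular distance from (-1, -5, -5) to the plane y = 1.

distance = |a·x₀ + b·y₀ + c·z₀ - d| / √(a² + b² + c²)
  = |0·(-1) + 1·(-5) + 0·(-5) - 1| / √(0² + 1² + 0²)
  = |0 - 5 + 0 - 1| / √(0 + 1 + 0)
  = |-6| / √1
  = 6 / 1
  ≈ 6

6


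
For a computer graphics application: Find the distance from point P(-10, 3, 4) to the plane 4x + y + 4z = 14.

distance = |a·x₀ + b·y₀ + c·z₀ - d| / √(a² + b² + c²)
  = |4·(-10) + 1·3 + 4·4 - 14| / √(4² + 1² + 4²)
  = |-40 + 3 + 16 - 14| / √(16 + 1 + 16)
  = |-35| / √33
  = 35 / 5.745
  ≈ 6.093

6.093


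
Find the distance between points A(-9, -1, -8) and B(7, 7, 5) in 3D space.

d = √[(x₂-x₁)² + (y₂-y₁)² + (z₂-z₁)²]
  = √[16² + 8² + 13²]
  = √[256 + 64 + 169]
  = √489
  ≈ 22.11

22.11


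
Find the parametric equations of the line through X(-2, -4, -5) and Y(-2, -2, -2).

Direction vector d = Y - X = (-2 + 2, -2 + 4, -2 + 5) = (0, 2, 3)
Parametric form r = X + t·d:
x = -2, y = -4 + 2t, z = -5 + 3t

x = -2, y = -4 + 2t, z = -5 + 3t


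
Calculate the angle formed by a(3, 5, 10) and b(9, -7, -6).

a·b = 3·9 + 5·(-7) + 10·(-6) = 27 - 35 - 60 = -68
|a| = √(3² + 5² + 10²) = √134 ≈ 11.58
|b| = √(9² + (-7)² + (-6)²) = √166 ≈ 12.88
cos θ = (a·b)/(|a||b|) = -68/(11.58·12.88) ≈ -0.4559
θ = arccos(-0.4559) ≈ 117.1°

117.1°


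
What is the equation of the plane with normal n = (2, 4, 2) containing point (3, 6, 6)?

The plane through P with normal n = (a, b, c) satisfies n·(r - P) = 0,
i.e. ax + by + cz = a·x₀ + b·y₀ + c·z₀.
d = 2·3 + 4·6 + 2·6
  = 6 + 24 + 12
  = 42
Equation: 2x + 4y + 2z = 42

2x + 4y + 2z = 42


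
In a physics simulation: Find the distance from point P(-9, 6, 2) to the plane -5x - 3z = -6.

distance = |a·x₀ + b·y₀ + c·z₀ - d| / √(a² + b² + c²)
  = |(-5)·(-9) + 0·6 + (-3)·2 - (-6)| / √((-5)² + 0² + (-3)²)
  = |45 + 0 - 6 + 6| / √(25 + 0 + 9)
  = |45| / √34
  = 45 / 5.831
  ≈ 7.717

7.717


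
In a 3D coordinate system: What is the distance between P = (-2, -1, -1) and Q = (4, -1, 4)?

d = √[(x₂-x₁)² + (y₂-y₁)² + (z₂-z₁)²]
  = √[6² + 0² + 5²]
  = √[36 + 0 + 25]
  = √61
  ≈ 7.81

7.81


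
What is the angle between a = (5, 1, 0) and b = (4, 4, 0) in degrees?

a·b = 5·4 + 1·4 + 0·0 = 20 + 4 + 0 = 24
|a| = √(5² + 1² + 0²) = √26 ≈ 5.099
|b| = √(4² + 4² + 0²) = √32 ≈ 5.657
cos θ = (a·b)/(|a||b|) = 24/(5.099·5.657) ≈ 0.8321
θ = arccos(0.8321) ≈ 33.69°

33.69°


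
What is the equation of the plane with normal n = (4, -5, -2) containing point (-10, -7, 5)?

The plane through P with normal n = (a, b, c) satisfies n·(r - P) = 0,
i.e. ax + by + cz = a·x₀ + b·y₀ + c·z₀.
d = 4·(-10) + (-5)·(-7) + (-2)·5
  = -40 + 35 - 10
  = -15
Equation: 4x - 5y - 2z = -15

4x - 5y - 2z = -15


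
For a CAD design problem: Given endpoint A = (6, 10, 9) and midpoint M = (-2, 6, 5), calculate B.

B = 2M - A
  = (2·(-2) - 6, 2·6 - 10, 2·5 - 9)
  = (-4 - 6, 12 - 10, 10 - 9)
  = (-10, 2, 1)

(-10, 2, 1)


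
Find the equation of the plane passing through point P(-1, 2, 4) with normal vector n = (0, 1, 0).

The plane through P with normal n = (a, b, c) satisfies n·(r - P) = 0,
i.e. ax + by + cz = a·x₀ + b·y₀ + c·z₀.
d = 0·(-1) + 1·2 + 0·4
  = 0 + 2 + 0
  = 2
Equation: y = 2

y = 2


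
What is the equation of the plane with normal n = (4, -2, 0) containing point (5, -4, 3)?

The plane through P with normal n = (a, b, c) satisfies n·(r - P) = 0,
i.e. ax + by + cz = a·x₀ + b·y₀ + c·z₀.
d = 4·5 + (-2)·(-4) + 0·3
  = 20 + 8 + 0
  = 28
Equation: 4x - 2y = 28

4x - 2y = 28


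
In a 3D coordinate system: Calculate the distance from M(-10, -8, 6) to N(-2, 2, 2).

d = √[(x₂-x₁)² + (y₂-y₁)² + (z₂-z₁)²]
  = √[8² + 10² + (-4)²]
  = √[64 + 100 + 16]
  = √180
  ≈ 13.42

13.42


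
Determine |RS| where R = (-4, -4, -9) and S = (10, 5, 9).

d = √[(x₂-x₁)² + (y₂-y₁)² + (z₂-z₁)²]
  = √[14² + 9² + 18²]
  = √[196 + 81 + 324]
  = √601
  ≈ 24.52

24.52


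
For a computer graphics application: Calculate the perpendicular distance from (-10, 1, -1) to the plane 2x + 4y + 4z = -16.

distance = |a·x₀ + b·y₀ + c·z₀ - d| / √(a² + b² + c²)
  = |2·(-10) + 4·1 + 4·(-1) - (-16)| / √(2² + 4² + 4²)
  = |-20 + 4 - 4 + 16| / √(4 + 16 + 16)
  = |-4| / √36
  = 4 / 6
  ≈ 0.6667

0.6667


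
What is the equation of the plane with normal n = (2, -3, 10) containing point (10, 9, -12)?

The plane through P with normal n = (a, b, c) satisfies n·(r - P) = 0,
i.e. ax + by + cz = a·x₀ + b·y₀ + c·z₀.
d = 2·10 + (-3)·9 + 10·(-12)
  = 20 - 27 - 120
  = -127
Equation: 2x - 3y + 10z = -127

2x - 3y + 10z = -127


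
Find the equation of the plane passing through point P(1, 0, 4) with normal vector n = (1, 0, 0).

The plane through P with normal n = (a, b, c) satisfies n·(r - P) = 0,
i.e. ax + by + cz = a·x₀ + b·y₀ + c·z₀.
d = 1·1 + 0·0 + 0·4
  = 1 + 0 + 0
  = 1
Equation: x = 1

x = 1


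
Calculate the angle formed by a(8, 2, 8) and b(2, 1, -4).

a·b = 8·2 + 2·1 + 8·(-4) = 16 + 2 - 32 = -14
|a| = √(8² + 2² + 8²) = √132 ≈ 11.49
|b| = √(2² + 1² + (-4)²) = √21 ≈ 4.583
cos θ = (a·b)/(|a||b|) = -14/(11.49·4.583) ≈ -0.2659
θ = arccos(-0.2659) ≈ 105.4°

105.4°


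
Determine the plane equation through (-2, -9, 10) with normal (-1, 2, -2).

The plane through P with normal n = (a, b, c) satisfies n·(r - P) = 0,
i.e. ax + by + cz = a·x₀ + b·y₀ + c·z₀.
d = (-1)·(-2) + 2·(-9) + (-2)·10
  = 2 - 18 - 20
  = -36
Equation: -x + 2y - 2z = -36

-x + 2y - 2z = -36


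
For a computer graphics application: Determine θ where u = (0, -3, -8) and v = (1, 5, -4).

u·v = 0·1 + (-3)·5 + (-8)·(-4) = 0 - 15 + 32 = 17
|u| = √(0² + (-3)² + (-8)²) = √73 ≈ 8.544
|v| = √(1² + 5² + (-4)²) = √42 ≈ 6.481
cos θ = (u·v)/(|u||v|) = 17/(8.544·6.481) ≈ 0.307
θ = arccos(0.307) ≈ 72.12°

72.12°


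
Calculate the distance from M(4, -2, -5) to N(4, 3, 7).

d = √[(x₂-x₁)² + (y₂-y₁)² + (z₂-z₁)²]
  = √[0² + 5² + 12²]
  = √[0 + 25 + 144]
  = √169
  ≈ 13

13


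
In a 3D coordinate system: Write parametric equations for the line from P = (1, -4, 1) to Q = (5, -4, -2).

Direction vector d = Q - P = (5 - 1, -4 + 4, -2 - 1) = (4, 0, -3)
Parametric form r = P + t·d:
x = 1 + 4t, y = -4, z = 1 - 3t

x = 1 + 4t, y = -4, z = 1 - 3t


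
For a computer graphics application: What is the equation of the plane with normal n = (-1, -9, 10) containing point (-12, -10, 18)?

The plane through P with normal n = (a, b, c) satisfies n·(r - P) = 0,
i.e. ax + by + cz = a·x₀ + b·y₀ + c·z₀.
d = (-1)·(-12) + (-9)·(-10) + 10·18
  = 12 + 90 + 180
  = 282
Equation: -x - 9y + 10z = 282

-x - 9y + 10z = 282


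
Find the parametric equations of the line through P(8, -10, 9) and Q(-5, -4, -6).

Direction vector d = Q - P = (-5 - 8, -4 + 10, -6 - 9) = (-13, 6, -15)
Parametric form r = P + t·d:
x = 8 - 13t, y = -10 + 6t, z = 9 - 15t

x = 8 - 13t, y = -10 + 6t, z = 9 - 15t


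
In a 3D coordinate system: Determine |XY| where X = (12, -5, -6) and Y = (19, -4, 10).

d = √[(x₂-x₁)² + (y₂-y₁)² + (z₂-z₁)²]
  = √[7² + 1² + 16²]
  = √[49 + 1 + 256]
  = √306
  ≈ 17.49

17.49


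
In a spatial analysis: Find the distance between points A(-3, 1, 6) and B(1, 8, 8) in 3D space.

d = √[(x₂-x₁)² + (y₂-y₁)² + (z₂-z₁)²]
  = √[4² + 7² + 2²]
  = √[16 + 49 + 4]
  = √69
  ≈ 8.307

8.307


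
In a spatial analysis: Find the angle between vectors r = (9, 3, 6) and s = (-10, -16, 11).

r·s = 9·(-10) + 3·(-16) + 6·11 = -90 - 48 + 66 = -72
|r| = √(9² + 3² + 6²) = √126 ≈ 11.22
|s| = √((-10)² + (-16)² + 11²) = √477 ≈ 21.84
cos θ = (r·s)/(|r||s|) = -72/(11.22·21.84) ≈ -0.2937
θ = arccos(-0.2937) ≈ 107.1°

107.1°


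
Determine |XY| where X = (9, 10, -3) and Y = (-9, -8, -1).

d = √[(x₂-x₁)² + (y₂-y₁)² + (z₂-z₁)²]
  = √[(-18)² + (-18)² + 2²]
  = √[324 + 324 + 4]
  = √652
  ≈ 25.53

25.53


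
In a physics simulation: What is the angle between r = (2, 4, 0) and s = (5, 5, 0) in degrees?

r·s = 2·5 + 4·5 + 0·0 = 10 + 20 + 0 = 30
|r| = √(2² + 4² + 0²) = √20 ≈ 4.472
|s| = √(5² + 5² + 0²) = √50 ≈ 7.071
cos θ = (r·s)/(|r||s|) = 30/(4.472·7.071) ≈ 0.9487
θ = arccos(0.9487) ≈ 18.43°

18.43°


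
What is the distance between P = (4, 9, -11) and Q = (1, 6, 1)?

d = √[(x₂-x₁)² + (y₂-y₁)² + (z₂-z₁)²]
  = √[(-3)² + (-3)² + 12²]
  = √[9 + 9 + 144]
  = √162
  ≈ 12.73

12.73


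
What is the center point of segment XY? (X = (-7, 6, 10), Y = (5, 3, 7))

M = ((x₁+x₂)/2, (y₁+y₂)/2, (z₁+z₂)/2)
  = ((-7 + 5)/2, (6 + 3)/2, (10 + 7)/2)
  = (-2/2, 9/2, 17/2)
  = (-1, 4.5, 8.5)

(-1, 4.5, 8.5)


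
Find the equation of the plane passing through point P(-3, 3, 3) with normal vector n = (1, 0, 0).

The plane through P with normal n = (a, b, c) satisfies n·(r - P) = 0,
i.e. ax + by + cz = a·x₀ + b·y₀ + c·z₀.
d = 1·(-3) + 0·3 + 0·3
  = -3 + 0 + 0
  = -3
Equation: x = -3

x = -3


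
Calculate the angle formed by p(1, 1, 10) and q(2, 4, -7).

p·q = 1·2 + 1·4 + 10·(-7) = 2 + 4 - 70 = -64
|p| = √(1² + 1² + 10²) = √102 ≈ 10.1
|q| = √(2² + 4² + (-7)²) = √69 ≈ 8.307
cos θ = (p·q)/(|p||q|) = -64/(10.1·8.307) ≈ -0.7629
θ = arccos(-0.7629) ≈ 139.7°

139.7°


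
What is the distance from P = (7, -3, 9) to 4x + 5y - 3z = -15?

distance = |a·x₀ + b·y₀ + c·z₀ - d| / √(a² + b² + c²)
  = |4·7 + 5·(-3) + (-3)·9 - (-15)| / √(4² + 5² + (-3)²)
  = |28 - 15 - 27 + 15| / √(16 + 25 + 9)
  = |1| / √50
  = 1 / 7.071
  ≈ 0.1414

0.1414


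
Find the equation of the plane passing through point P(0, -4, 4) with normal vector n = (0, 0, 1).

The plane through P with normal n = (a, b, c) satisfies n·(r - P) = 0,
i.e. ax + by + cz = a·x₀ + b·y₀ + c·z₀.
d = 0·0 + 0·(-4) + 1·4
  = 0 + 0 + 4
  = 4
Equation: z = 4

z = 4


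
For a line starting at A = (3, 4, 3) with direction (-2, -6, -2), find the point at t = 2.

P(t) = A + t·d
  = (3 + (-2)·2, 4 + (-6)·2, 3 + (-2)·2)
  = (3 - 4, 4 - 12, 3 - 4)
  = (-1, -8, -1)

(-1, -8, -1)


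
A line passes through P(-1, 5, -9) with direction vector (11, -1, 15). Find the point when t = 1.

P(t) = P + t·d
  = (-1 + 11·1, 5 + (-1)·1, -9 + 15·1)
  = (-1 + 11, 5 - 1, -9 + 15)
  = (10, 4, 6)

(10, 4, 6)


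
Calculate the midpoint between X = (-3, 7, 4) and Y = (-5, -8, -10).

M = ((x₁+x₂)/2, (y₁+y₂)/2, (z₁+z₂)/2)
  = ((-3 - 5)/2, (7 - 8)/2, (4 - 10)/2)
  = (-8/2, -1/2, -6/2)
  = (-4, -0.5, -3)

(-4, -0.5, -3)


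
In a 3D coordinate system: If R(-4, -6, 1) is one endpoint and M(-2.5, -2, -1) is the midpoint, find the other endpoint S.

S = 2M - R
  = (2·(-2.5) - (-4), 2·(-2) - (-6), 2·(-1) - 1)
  = (-5 + 4, -4 + 6, -2 - 1)
  = (-1, 2, -3)

(-1, 2, -3)


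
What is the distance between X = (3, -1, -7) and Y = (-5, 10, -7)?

d = √[(x₂-x₁)² + (y₂-y₁)² + (z₂-z₁)²]
  = √[(-8)² + 11² + 0²]
  = √[64 + 121 + 0]
  = √185
  ≈ 13.6

13.6


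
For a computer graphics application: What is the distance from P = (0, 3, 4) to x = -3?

distance = |a·x₀ + b·y₀ + c·z₀ - d| / √(a² + b² + c²)
  = |1·0 + 0·3 + 0·4 - (-3)| / √(1² + 0² + 0²)
  = |0 + 0 + 0 + 3| / √(1 + 0 + 0)
  = |3| / √1
  = 3 / 1
  ≈ 3

3


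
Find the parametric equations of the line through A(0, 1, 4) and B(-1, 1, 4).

Direction vector d = B - A = (-1 + 0, 1 - 1, 4 - 4) = (-1, 0, 0)
Parametric form r = A + t·d:
x = 0 - t, y = 1, z = 4

x = 0 - t, y = 1, z = 4


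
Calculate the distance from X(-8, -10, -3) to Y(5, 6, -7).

d = √[(x₂-x₁)² + (y₂-y₁)² + (z₂-z₁)²]
  = √[13² + 16² + (-4)²]
  = √[169 + 256 + 16]
  = √441
  ≈ 21

21


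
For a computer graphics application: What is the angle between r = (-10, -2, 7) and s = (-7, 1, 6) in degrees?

r·s = (-10)·(-7) + (-2)·1 + 7·6 = 70 - 2 + 42 = 110
|r| = √((-10)² + (-2)² + 7²) = √153 ≈ 12.37
|s| = √((-7)² + 1² + 6²) = √86 ≈ 9.274
cos θ = (r·s)/(|r||s|) = 110/(12.37·9.274) ≈ 0.959
θ = arccos(0.959) ≈ 16.47°

16.47°


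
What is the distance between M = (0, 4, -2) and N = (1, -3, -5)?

d = √[(x₂-x₁)² + (y₂-y₁)² + (z₂-z₁)²]
  = √[1² + (-7)² + (-3)²]
  = √[1 + 49 + 9]
  = √59
  ≈ 7.681

7.681


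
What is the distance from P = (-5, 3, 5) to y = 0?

distance = |a·x₀ + b·y₀ + c·z₀ - d| / √(a² + b² + c²)
  = |0·(-5) + 1·3 + 0·5 - 0| / √(0² + 1² + 0²)
  = |0 + 3 + 0 + 0| / √(0 + 1 + 0)
  = |3| / √1
  = 3 / 1
  ≈ 3

3


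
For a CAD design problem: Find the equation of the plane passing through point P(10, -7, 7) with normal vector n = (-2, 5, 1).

The plane through P with normal n = (a, b, c) satisfies n·(r - P) = 0,
i.e. ax + by + cz = a·x₀ + b·y₀ + c·z₀.
d = (-2)·10 + 5·(-7) + 1·7
  = -20 - 35 + 7
  = -48
Equation: -2x + 5y + z = -48

-2x + 5y + z = -48


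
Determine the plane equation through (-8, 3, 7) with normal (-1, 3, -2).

The plane through P with normal n = (a, b, c) satisfies n·(r - P) = 0,
i.e. ax + by + cz = a·x₀ + b·y₀ + c·z₀.
d = (-1)·(-8) + 3·3 + (-2)·7
  = 8 + 9 - 14
  = 3
Equation: -x + 3y - 2z = 3

-x + 3y - 2z = 3


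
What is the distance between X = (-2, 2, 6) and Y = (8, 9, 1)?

d = √[(x₂-x₁)² + (y₂-y₁)² + (z₂-z₁)²]
  = √[10² + 7² + (-5)²]
  = √[100 + 49 + 25]
  = √174
  ≈ 13.19

13.19


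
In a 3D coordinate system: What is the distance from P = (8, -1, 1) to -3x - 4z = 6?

distance = |a·x₀ + b·y₀ + c·z₀ - d| / √(a² + b² + c²)
  = |(-3)·8 + 0·(-1) + (-4)·1 - 6| / √((-3)² + 0² + (-4)²)
  = |-24 + 0 - 4 - 6| / √(9 + 0 + 16)
  = |-34| / √25
  = 34 / 5
  ≈ 6.8

6.8


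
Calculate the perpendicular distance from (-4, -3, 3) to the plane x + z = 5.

distance = |a·x₀ + b·y₀ + c·z₀ - d| / √(a² + b² + c²)
  = |1·(-4) + 0·(-3) + 1·3 - 5| / √(1² + 0² + 1²)
  = |-4 + 0 + 3 - 5| / √(1 + 0 + 1)
  = |-6| / √2
  = 6 / 1.414
  ≈ 4.243

4.243


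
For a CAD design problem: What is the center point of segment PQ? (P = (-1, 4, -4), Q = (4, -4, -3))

M = ((x₁+x₂)/2, (y₁+y₂)/2, (z₁+z₂)/2)
  = ((-1 + 4)/2, (4 - 4)/2, (-4 - 3)/2)
  = (3/2, 0/2, -7/2)
  = (1.5, 0, -3.5)

(1.5, 0, -3.5)


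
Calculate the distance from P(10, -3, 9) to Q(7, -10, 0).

d = √[(x₂-x₁)² + (y₂-y₁)² + (z₂-z₁)²]
  = √[(-3)² + (-7)² + (-9)²]
  = √[9 + 49 + 81]
  = √139
  ≈ 11.79

11.79


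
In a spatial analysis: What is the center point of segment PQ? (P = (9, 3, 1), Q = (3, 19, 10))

M = ((x₁+x₂)/2, (y₁+y₂)/2, (z₁+z₂)/2)
  = ((9 + 3)/2, (3 + 19)/2, (1 + 10)/2)
  = (12/2, 22/2, 11/2)
  = (6, 11, 5.5)

(6, 11, 5.5)


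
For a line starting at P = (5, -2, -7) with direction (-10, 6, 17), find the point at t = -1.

P(t) = P + t·d
  = (5 + (-10)·(-1), -2 + 6·(-1), -7 + 17·(-1))
  = (5 + 10, -2 - 6, -7 - 17)
  = (15, -8, -24)

(15, -8, -24)


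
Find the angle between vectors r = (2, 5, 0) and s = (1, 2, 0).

r·s = 2·1 + 5·2 + 0·0 = 2 + 10 + 0 = 12
|r| = √(2² + 5² + 0²) = √29 ≈ 5.385
|s| = √(1² + 2² + 0²) = √5 ≈ 2.236
cos θ = (r·s)/(|r||s|) = 12/(5.385·2.236) ≈ 0.9965
θ = arccos(0.9965) ≈ 4.764°

4.764°


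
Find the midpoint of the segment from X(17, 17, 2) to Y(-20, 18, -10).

M = ((x₁+x₂)/2, (y₁+y₂)/2, (z₁+z₂)/2)
  = ((17 - 20)/2, (17 + 18)/2, (2 - 10)/2)
  = (-3/2, 35/2, -8/2)
  = (-1.5, 17.5, -4)

(-1.5, 17.5, -4)


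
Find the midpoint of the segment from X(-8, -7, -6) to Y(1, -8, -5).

M = ((x₁+x₂)/2, (y₁+y₂)/2, (z₁+z₂)/2)
  = ((-8 + 1)/2, (-7 - 8)/2, (-6 - 5)/2)
  = (-7/2, -15/2, -11/2)
  = (-3.5, -7.5, -5.5)

(-3.5, -7.5, -5.5)


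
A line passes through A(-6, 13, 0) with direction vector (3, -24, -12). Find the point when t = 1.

P(t) = A + t·d
  = (-6 + 3·1, 13 + (-24)·1, 0 + (-12)·1)
  = (-6 + 3, 13 - 24, 0 - 12)
  = (-3, -11, -12)

(-3, -11, -12)


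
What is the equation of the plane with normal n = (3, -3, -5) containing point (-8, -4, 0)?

The plane through P with normal n = (a, b, c) satisfies n·(r - P) = 0,
i.e. ax + by + cz = a·x₀ + b·y₀ + c·z₀.
d = 3·(-8) + (-3)·(-4) + (-5)·0
  = -24 + 12 + 0
  = -12
Equation: 3x - 3y - 5z = -12

3x - 3y - 5z = -12


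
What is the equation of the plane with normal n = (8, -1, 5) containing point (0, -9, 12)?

The plane through P with normal n = (a, b, c) satisfies n·(r - P) = 0,
i.e. ax + by + cz = a·x₀ + b·y₀ + c·z₀.
d = 8·0 + (-1)·(-9) + 5·12
  = 0 + 9 + 60
  = 69
Equation: 8x - y + 5z = 69

8x - y + 5z = 69


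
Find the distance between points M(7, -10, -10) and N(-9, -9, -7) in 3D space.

d = √[(x₂-x₁)² + (y₂-y₁)² + (z₂-z₁)²]
  = √[(-16)² + 1² + 3²]
  = √[256 + 1 + 9]
  = √266
  ≈ 16.31

16.31


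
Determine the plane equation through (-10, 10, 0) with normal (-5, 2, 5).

The plane through P with normal n = (a, b, c) satisfies n·(r - P) = 0,
i.e. ax + by + cz = a·x₀ + b·y₀ + c·z₀.
d = (-5)·(-10) + 2·10 + 5·0
  = 50 + 20 + 0
  = 70
Equation: -5x + 2y + 5z = 70

-5x + 2y + 5z = 70


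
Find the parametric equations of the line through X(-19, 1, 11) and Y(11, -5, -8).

Direction vector d = Y - X = (11 + 19, -5 - 1, -8 - 11) = (30, -6, -19)
Parametric form r = X + t·d:
x = -19 + 30t, y = 1 - 6t, z = 11 - 19t

x = -19 + 30t, y = 1 - 6t, z = 11 - 19t


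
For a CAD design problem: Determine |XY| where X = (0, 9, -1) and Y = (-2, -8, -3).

d = √[(x₂-x₁)² + (y₂-y₁)² + (z₂-z₁)²]
  = √[(-2)² + (-17)² + (-2)²]
  = √[4 + 289 + 4]
  = √297
  ≈ 17.23

17.23


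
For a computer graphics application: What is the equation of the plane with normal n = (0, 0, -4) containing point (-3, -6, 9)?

The plane through P with normal n = (a, b, c) satisfies n·(r - P) = 0,
i.e. ax + by + cz = a·x₀ + b·y₀ + c·z₀.
d = 0·(-3) + 0·(-6) + (-4)·9
  = 0 + 0 - 36
  = -36
Equation: -4z = -36

-4z = -36


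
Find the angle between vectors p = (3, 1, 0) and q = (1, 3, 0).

p·q = 3·1 + 1·3 + 0·0 = 3 + 3 + 0 = 6
|p| = √(3² + 1² + 0²) = √10 ≈ 3.162
|q| = √(1² + 3² + 0²) = √10 ≈ 3.162
cos θ = (p·q)/(|p||q|) = 6/(3.162·3.162) ≈ 0.6
θ = arccos(0.6) ≈ 53.13°

53.13°


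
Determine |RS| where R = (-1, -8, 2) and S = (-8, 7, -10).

d = √[(x₂-x₁)² + (y₂-y₁)² + (z₂-z₁)²]
  = √[(-7)² + 15² + (-12)²]
  = √[49 + 225 + 144]
  = √418
  ≈ 20.45

20.45


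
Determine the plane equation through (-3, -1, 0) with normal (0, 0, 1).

The plane through P with normal n = (a, b, c) satisfies n·(r - P) = 0,
i.e. ax + by + cz = a·x₀ + b·y₀ + c·z₀.
d = 0·(-3) + 0·(-1) + 1·0
  = 0 + 0 + 0
  = 0
Equation: z = 0

z = 0


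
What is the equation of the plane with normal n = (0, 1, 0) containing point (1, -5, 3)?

The plane through P with normal n = (a, b, c) satisfies n·(r - P) = 0,
i.e. ax + by + cz = a·x₀ + b·y₀ + c·z₀.
d = 0·1 + 1·(-5) + 0·3
  = 0 - 5 + 0
  = -5
Equation: y = -5

y = -5


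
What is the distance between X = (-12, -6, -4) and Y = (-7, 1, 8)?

d = √[(x₂-x₁)² + (y₂-y₁)² + (z₂-z₁)²]
  = √[5² + 7² + 12²]
  = √[25 + 49 + 144]
  = √218
  ≈ 14.76

14.76


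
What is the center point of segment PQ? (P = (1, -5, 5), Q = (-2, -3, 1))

M = ((x₁+x₂)/2, (y₁+y₂)/2, (z₁+z₂)/2)
  = ((1 - 2)/2, (-5 - 3)/2, (5 + 1)/2)
  = (-1/2, -8/2, 6/2)
  = (-0.5, -4, 3)

(-0.5, -4, 3)


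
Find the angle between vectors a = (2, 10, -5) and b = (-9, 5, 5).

a·b = 2·(-9) + 10·5 + (-5)·5 = -18 + 50 - 25 = 7
|a| = √(2² + 10² + (-5)²) = √129 ≈ 11.36
|b| = √((-9)² + 5² + 5²) = √131 ≈ 11.45
cos θ = (a·b)/(|a||b|) = 7/(11.36·11.45) ≈ 0.05385
θ = arccos(0.05385) ≈ 86.91°

86.91°


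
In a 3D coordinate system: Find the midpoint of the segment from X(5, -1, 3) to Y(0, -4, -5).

M = ((x₁+x₂)/2, (y₁+y₂)/2, (z₁+z₂)/2)
  = ((5 + 0)/2, (-1 - 4)/2, (3 - 5)/2)
  = (5/2, -5/2, -2/2)
  = (2.5, -2.5, -1)

(2.5, -2.5, -1)


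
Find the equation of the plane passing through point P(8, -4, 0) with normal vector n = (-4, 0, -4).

The plane through P with normal n = (a, b, c) satisfies n·(r - P) = 0,
i.e. ax + by + cz = a·x₀ + b·y₀ + c·z₀.
d = (-4)·8 + 0·(-4) + (-4)·0
  = -32 + 0 + 0
  = -32
Equation: -4x - 4z = -32

-4x - 4z = -32


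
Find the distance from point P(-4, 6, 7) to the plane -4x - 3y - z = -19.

distance = |a·x₀ + b·y₀ + c·z₀ - d| / √(a² + b² + c²)
  = |(-4)·(-4) + (-3)·6 + (-1)·7 - (-19)| / √((-4)² + (-3)² + (-1)²)
  = |16 - 18 - 7 + 19| / √(16 + 9 + 1)
  = |10| / √26
  = 10 / 5.099
  ≈ 1.961

1.961


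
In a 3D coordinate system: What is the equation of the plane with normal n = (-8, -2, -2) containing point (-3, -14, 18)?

The plane through P with normal n = (a, b, c) satisfies n·(r - P) = 0,
i.e. ax + by + cz = a·x₀ + b·y₀ + c·z₀.
d = (-8)·(-3) + (-2)·(-14) + (-2)·18
  = 24 + 28 - 36
  = 16
Equation: -8x - 2y - 2z = 16

-8x - 2y - 2z = 16


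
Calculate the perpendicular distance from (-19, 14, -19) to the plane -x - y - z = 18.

distance = |a·x₀ + b·y₀ + c·z₀ - d| / √(a² + b² + c²)
  = |(-1)·(-19) + (-1)·14 + (-1)·(-19) - 18| / √((-1)² + (-1)² + (-1)²)
  = |19 - 14 + 19 - 18| / √(1 + 1 + 1)
  = |6| / √3
  = 6 / 1.732
  ≈ 3.464

3.464


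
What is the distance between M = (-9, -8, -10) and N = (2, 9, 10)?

d = √[(x₂-x₁)² + (y₂-y₁)² + (z₂-z₁)²]
  = √[11² + 17² + 20²]
  = √[121 + 289 + 400]
  = √810
  ≈ 28.46

28.46


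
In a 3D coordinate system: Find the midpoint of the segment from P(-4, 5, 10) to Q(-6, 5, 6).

M = ((x₁+x₂)/2, (y₁+y₂)/2, (z₁+z₂)/2)
  = ((-4 - 6)/2, (5 + 5)/2, (10 + 6)/2)
  = (-10/2, 10/2, 16/2)
  = (-5, 5, 8)

(-5, 5, 8)


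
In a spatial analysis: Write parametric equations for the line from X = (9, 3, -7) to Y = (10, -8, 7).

Direction vector d = Y - X = (10 - 9, -8 - 3, 7 + 7) = (1, -11, 14)
Parametric form r = X + t·d:
x = 9 + t, y = 3 - 11t, z = -7 + 14t

x = 9 + t, y = 3 - 11t, z = -7 + 14t


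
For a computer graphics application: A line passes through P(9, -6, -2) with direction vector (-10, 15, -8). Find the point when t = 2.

P(t) = P + t·d
  = (9 + (-10)·2, -6 + 15·2, -2 + (-8)·2)
  = (9 - 20, -6 + 30, -2 - 16)
  = (-11, 24, -18)

(-11, 24, -18)


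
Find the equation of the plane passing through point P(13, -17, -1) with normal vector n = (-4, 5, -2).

The plane through P with normal n = (a, b, c) satisfies n·(r - P) = 0,
i.e. ax + by + cz = a·x₀ + b·y₀ + c·z₀.
d = (-4)·13 + 5·(-17) + (-2)·(-1)
  = -52 - 85 + 2
  = -135
Equation: -4x + 5y - 2z = -135

-4x + 5y - 2z = -135


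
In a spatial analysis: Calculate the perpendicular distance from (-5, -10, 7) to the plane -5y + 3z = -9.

distance = |a·x₀ + b·y₀ + c·z₀ - d| / √(a² + b² + c²)
  = |0·(-5) + (-5)·(-10) + 3·7 - (-9)| / √(0² + (-5)² + 3²)
  = |0 + 50 + 21 + 9| / √(0 + 25 + 9)
  = |80| / √34
  = 80 / 5.831
  ≈ 13.72

13.72


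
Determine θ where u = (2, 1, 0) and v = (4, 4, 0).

u·v = 2·4 + 1·4 + 0·0 = 8 + 4 + 0 = 12
|u| = √(2² + 1² + 0²) = √5 ≈ 2.236
|v| = √(4² + 4² + 0²) = √32 ≈ 5.657
cos θ = (u·v)/(|u||v|) = 12/(2.236·5.657) ≈ 0.9487
θ = arccos(0.9487) ≈ 18.43°

18.43°


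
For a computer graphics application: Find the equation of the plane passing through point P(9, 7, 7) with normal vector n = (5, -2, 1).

The plane through P with normal n = (a, b, c) satisfies n·(r - P) = 0,
i.e. ax + by + cz = a·x₀ + b·y₀ + c·z₀.
d = 5·9 + (-2)·7 + 1·7
  = 45 - 14 + 7
  = 38
Equation: 5x - 2y + z = 38

5x - 2y + z = 38


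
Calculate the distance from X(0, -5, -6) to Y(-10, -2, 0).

d = √[(x₂-x₁)² + (y₂-y₁)² + (z₂-z₁)²]
  = √[(-10)² + 3² + 6²]
  = √[100 + 9 + 36]
  = √145
  ≈ 12.04

12.04


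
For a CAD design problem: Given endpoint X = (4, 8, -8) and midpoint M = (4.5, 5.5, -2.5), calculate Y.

Y = 2M - X
  = (2·4.5 - 4, 2·5.5 - 8, 2·(-2.5) - (-8))
  = (9 - 4, 11 - 8, -5 + 8)
  = (5, 3, 3)

(5, 3, 3)


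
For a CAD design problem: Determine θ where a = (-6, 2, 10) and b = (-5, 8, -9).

a·b = (-6)·(-5) + 2·8 + 10·(-9) = 30 + 16 - 90 = -44
|a| = √((-6)² + 2² + 10²) = √140 ≈ 11.83
|b| = √((-5)² + 8² + (-9)²) = √170 ≈ 13.04
cos θ = (a·b)/(|a||b|) = -44/(11.83·13.04) ≈ -0.2852
θ = arccos(-0.2852) ≈ 106.6°

106.6°


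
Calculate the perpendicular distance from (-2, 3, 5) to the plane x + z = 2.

distance = |a·x₀ + b·y₀ + c·z₀ - d| / √(a² + b² + c²)
  = |1·(-2) + 0·3 + 1·5 - 2| / √(1² + 0² + 1²)
  = |-2 + 0 + 5 - 2| / √(1 + 0 + 1)
  = |1| / √2
  = 1 / 1.414
  ≈ 0.7071

0.7071


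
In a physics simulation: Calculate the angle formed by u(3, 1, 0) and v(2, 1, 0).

u·v = 3·2 + 1·1 + 0·0 = 6 + 1 + 0 = 7
|u| = √(3² + 1² + 0²) = √10 ≈ 3.162
|v| = √(2² + 1² + 0²) = √5 ≈ 2.236
cos θ = (u·v)/(|u||v|) = 7/(3.162·2.236) ≈ 0.9899
θ = arccos(0.9899) ≈ 8.13°

8.13°


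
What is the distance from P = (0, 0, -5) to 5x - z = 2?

distance = |a·x₀ + b·y₀ + c·z₀ - d| / √(a² + b² + c²)
  = |5·0 + 0·0 + (-1)·(-5) - 2| / √(5² + 0² + (-1)²)
  = |0 + 0 + 5 - 2| / √(25 + 0 + 1)
  = |3| / √26
  = 3 / 5.099
  ≈ 0.5883

0.5883


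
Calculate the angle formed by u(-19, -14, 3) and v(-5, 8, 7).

u·v = (-19)·(-5) + (-14)·8 + 3·7 = 95 - 112 + 21 = 4
|u| = √((-19)² + (-14)² + 3²) = √566 ≈ 23.79
|v| = √((-5)² + 8² + 7²) = √138 ≈ 11.75
cos θ = (u·v)/(|u||v|) = 4/(23.79·11.75) ≈ 0.01431
θ = arccos(0.01431) ≈ 89.18°

89.18°
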